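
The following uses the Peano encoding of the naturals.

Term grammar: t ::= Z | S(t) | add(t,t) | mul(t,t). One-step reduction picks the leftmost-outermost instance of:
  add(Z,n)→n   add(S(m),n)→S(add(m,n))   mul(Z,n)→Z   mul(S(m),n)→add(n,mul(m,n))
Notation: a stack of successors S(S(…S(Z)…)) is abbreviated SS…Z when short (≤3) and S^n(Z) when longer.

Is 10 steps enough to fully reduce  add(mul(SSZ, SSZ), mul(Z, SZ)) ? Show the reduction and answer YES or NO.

Answer: NO — after 10 steps the term is S(S(S(add(S(add(Z, mul(Z, SSZ))), mul(Z, SZ))))), not yet normal

Working:
  start: add(mul(SSZ, SSZ), mul(Z, SZ))
  →1  add(add(SSZ, mul(SZ, SSZ)), mul(Z, SZ))
  →2  add(S(add(SZ, mul(SZ, SSZ))), mul(Z, SZ))
  →3  S(add(add(SZ, mul(SZ, SSZ)), mul(Z, SZ)))
  →4  S(add(S(add(Z, mul(SZ, SSZ))), mul(Z, SZ)))
  →5  S(S(add(add(Z, mul(SZ, SSZ)), mul(Z, SZ))))
  →6  S(S(add(mul(SZ, SSZ), mul(Z, SZ))))
  →7  S(S(add(add(SSZ, mul(Z, SSZ)), mul(Z, SZ))))
  →8  S(S(add(S(add(SZ, mul(Z, SSZ))), mul(Z, SZ))))
  →9  S(S(S(add(add(SZ, mul(Z, SSZ)), mul(Z, SZ)))))
  →10  S(S(S(add(S(add(Z, mul(Z, SSZ))), mul(Z, SZ)))))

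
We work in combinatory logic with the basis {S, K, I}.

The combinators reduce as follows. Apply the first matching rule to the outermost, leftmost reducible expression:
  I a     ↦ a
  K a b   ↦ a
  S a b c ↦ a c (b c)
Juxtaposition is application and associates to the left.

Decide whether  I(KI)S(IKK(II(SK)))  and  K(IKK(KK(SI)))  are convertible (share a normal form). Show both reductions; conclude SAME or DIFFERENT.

Answer: DIFFERENT — A ⇓ K, B ⇓ KK

Working:
Term A:
  start: I(KI)S(IKK(II(SK)))
  [1] KIS(IKK(II(SK)))
  [2] I(IKK(II(SK)))
  [3] IKK(II(SK))
  [4] KK(II(SK))
  [5] K

Term B:
  start: K(IKK(KK(SI)))
  [1] K(KK(KK(SI)))
  [2] KK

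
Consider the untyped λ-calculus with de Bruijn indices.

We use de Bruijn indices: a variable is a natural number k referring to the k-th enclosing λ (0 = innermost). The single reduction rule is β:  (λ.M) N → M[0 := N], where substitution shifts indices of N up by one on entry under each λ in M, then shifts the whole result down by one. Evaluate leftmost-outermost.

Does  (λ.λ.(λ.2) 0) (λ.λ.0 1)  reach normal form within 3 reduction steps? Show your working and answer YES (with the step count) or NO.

  start: (λ.λ.(λ.2) 0) (λ.λ.0 1)
  [1] λ.(λ.λ.λ.0 1) 0
  [2] λ.λ.λ.0 1

Answer: YES — reaches normal form λ.λ.λ.0 1 in 2 ≤ 3 steps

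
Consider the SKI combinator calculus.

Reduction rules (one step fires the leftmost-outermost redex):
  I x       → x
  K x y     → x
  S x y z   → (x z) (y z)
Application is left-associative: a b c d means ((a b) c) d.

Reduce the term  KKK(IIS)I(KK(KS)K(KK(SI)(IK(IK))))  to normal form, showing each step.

  start: KKK(IIS)I(KK(KS)K(KK(SI)(IK(IK))))
  →1  K(IIS)I(KK(KS)K(KK(SI)(IK(IK))))
  →2  IIS(KK(KS)K(KK(SI)(IK(IK))))
  →3  IS(KK(KS)K(KK(SI)(IK(IK))))
  →4  S(KK(KS)K(KK(SI)(IK(IK))))
  →5  S(KK(KK(SI)(IK(IK))))
  →6  SK

Answer: normal form = SK  (in 6 steps)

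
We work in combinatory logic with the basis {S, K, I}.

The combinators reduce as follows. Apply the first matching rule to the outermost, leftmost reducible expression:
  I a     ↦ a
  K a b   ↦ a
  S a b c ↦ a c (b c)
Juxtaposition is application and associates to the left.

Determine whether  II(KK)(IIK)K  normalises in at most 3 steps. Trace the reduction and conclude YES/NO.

  start: II(KK)(IIK)K
  [1] I(KK)(IIK)K
  [2] KK(IIK)K
  [3] KK

Answer: YES — reaches normal form KK in 3 ≤ 3 steps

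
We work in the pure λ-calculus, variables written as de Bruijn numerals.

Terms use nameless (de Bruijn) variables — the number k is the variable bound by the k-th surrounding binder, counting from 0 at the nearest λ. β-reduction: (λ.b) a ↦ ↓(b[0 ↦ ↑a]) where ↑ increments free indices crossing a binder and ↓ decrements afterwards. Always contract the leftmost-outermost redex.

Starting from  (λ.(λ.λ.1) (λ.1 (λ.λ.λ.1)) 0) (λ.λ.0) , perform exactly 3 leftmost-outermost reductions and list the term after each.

Answer: after 3 steps: λ.(λ.λ.0) (λ.λ.λ.1)

Derivation:
  start: (λ.(λ.λ.1) (λ.1 (λ.λ.λ.1)) 0) (λ.λ.0)
  [1] (λ.λ.1) (λ.(λ.λ.0) (λ.λ.λ.1)) (λ.λ.0)
  [2] (λ.λ.(λ.λ.0) (λ.λ.λ.1)) (λ.λ.0)
  [3] λ.(λ.λ.0) (λ.λ.λ.1)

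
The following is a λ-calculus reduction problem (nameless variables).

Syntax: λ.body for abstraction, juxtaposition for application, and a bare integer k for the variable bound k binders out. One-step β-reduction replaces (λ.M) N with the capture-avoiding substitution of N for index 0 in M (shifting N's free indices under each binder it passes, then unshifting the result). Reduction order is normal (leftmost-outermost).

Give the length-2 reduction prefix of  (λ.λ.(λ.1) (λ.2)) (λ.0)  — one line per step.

  start: (λ.λ.(λ.1) (λ.2)) (λ.0)
  step 1: λ.(λ.1) (λ.λ.0)
  step 2: λ.0

Answer: after 2 steps: λ.0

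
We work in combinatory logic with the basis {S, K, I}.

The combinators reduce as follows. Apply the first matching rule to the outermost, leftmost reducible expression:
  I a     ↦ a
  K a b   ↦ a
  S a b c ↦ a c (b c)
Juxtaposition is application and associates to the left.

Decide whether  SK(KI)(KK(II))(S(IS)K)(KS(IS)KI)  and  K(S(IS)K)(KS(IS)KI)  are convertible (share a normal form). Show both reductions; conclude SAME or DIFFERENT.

Answer: SAME — A ⇓ SSK, B ⇓ SSK

Reduction:
Term A:
  start: SK(KI)(KK(II))(S(IS)K)(KS(IS)KI)
  →1  K(KK(II))(KI(KK(II)))(S(IS)K)(KS(IS)KI)
  →2  KK(II)(S(IS)K)(KS(IS)KI)
  →3  K(S(IS)K)(KS(IS)KI)
  →4  S(IS)K
  →5  SSK

Term B:
  start: K(S(IS)K)(KS(IS)KI)
  →1  S(IS)K
  →2  SSK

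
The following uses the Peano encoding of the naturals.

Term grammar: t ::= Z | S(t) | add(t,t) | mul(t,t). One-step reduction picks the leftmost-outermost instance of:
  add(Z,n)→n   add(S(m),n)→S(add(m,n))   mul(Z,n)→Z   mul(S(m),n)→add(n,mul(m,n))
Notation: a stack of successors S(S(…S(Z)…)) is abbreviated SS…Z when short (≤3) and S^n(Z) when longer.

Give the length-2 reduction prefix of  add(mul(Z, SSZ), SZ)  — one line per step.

Answer: after 2 steps: SZ

Reduction:
  start: add(mul(Z, SSZ), SZ)
  [1] add(Z, SZ)
  [2] SZ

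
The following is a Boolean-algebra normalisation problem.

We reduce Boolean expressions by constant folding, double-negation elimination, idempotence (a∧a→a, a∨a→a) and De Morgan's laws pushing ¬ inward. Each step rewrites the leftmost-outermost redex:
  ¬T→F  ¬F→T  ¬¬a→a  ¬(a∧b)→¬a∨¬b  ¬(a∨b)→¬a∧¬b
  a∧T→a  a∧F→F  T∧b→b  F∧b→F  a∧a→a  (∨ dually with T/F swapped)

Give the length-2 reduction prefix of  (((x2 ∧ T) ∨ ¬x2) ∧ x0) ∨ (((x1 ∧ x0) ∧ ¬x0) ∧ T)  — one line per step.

  start: (((x2 ∧ T) ∨ ¬x2) ∧ x0) ∨ (((x1 ∧ x0) ∧ ¬x0) ∧ T)
  [1] ((x2 ∨ ¬x2) ∧ x0) ∨ (((x1 ∧ x0) ∧ ¬x0) ∧ T)
  [2] ((x2 ∨ ¬x2) ∧ x0) ∨ ((x1 ∧ x0) ∧ ¬x0)

Answer: after 2 steps: ((x2 ∨ ¬x2) ∧ x0) ∨ ((x1 ∧ x0) ∧ ¬x0)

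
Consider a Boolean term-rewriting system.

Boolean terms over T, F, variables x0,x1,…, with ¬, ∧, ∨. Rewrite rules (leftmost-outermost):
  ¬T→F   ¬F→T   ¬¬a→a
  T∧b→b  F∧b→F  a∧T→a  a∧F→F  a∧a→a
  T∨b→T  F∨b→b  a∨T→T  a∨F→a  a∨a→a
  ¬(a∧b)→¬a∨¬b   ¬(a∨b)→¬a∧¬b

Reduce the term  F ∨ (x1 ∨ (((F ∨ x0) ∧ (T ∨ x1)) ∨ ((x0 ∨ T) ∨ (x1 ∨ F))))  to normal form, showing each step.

  start: F ∨ (x1 ∨ (((F ∨ x0) ∧ (T ∨ x1)) ∨ ((x0 ∨ T) ∨ (x1 ∨ F))))
  step 1: x1 ∨ (((F ∨ x0) ∧ (T ∨ x1)) ∨ ((x0 ∨ T) ∨ (x1 ∨ F)))
  step 2: x1 ∨ ((x0 ∧ (T ∨ x1)) ∨ ((x0 ∨ T) ∨ (x1 ∨ F)))
  step 3: x1 ∨ ((x0 ∧ T) ∨ ((x0 ∨ T) ∨ (x1 ∨ F)))
  step 4: x1 ∨ (x0 ∨ ((x0 ∨ T) ∨ (x1 ∨ F)))
  step 5: x1 ∨ (x0 ∨ (T ∨ (x1 ∨ F)))
  step 6: x1 ∨ (x0 ∨ T)
  step 7: x1 ∨ T
  step 8: T

Answer: normal form = T  (in 8 steps)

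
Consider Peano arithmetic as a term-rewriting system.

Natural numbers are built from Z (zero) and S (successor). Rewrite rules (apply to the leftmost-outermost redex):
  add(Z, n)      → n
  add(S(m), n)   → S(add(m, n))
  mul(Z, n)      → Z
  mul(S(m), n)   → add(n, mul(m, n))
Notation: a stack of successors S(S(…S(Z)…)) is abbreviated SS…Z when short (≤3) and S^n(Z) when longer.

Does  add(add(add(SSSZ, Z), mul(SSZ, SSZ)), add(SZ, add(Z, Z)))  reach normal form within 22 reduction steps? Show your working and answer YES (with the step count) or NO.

  start: add(add(add(SSSZ, Z), mul(SSZ, SSZ)), add(SZ, add(Z, Z)))
  [1] add(add(S(add(SSZ, Z)), mul(SSZ, SSZ)), add(SZ, add(Z, Z)))
  [2] add(S(add(add(SSZ, Z), mul(SSZ, SSZ))), add(SZ, add(Z, Z)))
  [3] S(add(add(add(SSZ, Z), mul(SSZ, SSZ)), add(SZ, add(Z, Z))))
  [4] S(add(add(S(add(SZ, Z)), mul(SSZ, SSZ)), add(SZ, add(Z, Z))))
  [5] S(add(S(add(add(SZ, Z), mul(SSZ, SSZ))), add(SZ, add(Z, Z))))
  [6] S(S(add(add(add(SZ, Z), mul(SSZ, SSZ)), add(SZ, add(Z, Z)))))
  [7] S(S(add(add(S(add(Z, Z)), mul(SSZ, SSZ)), add(SZ, add(Z, Z)))))
  [8] S(S(add(S(add(add(Z, Z), mul(SSZ, SSZ))), add(SZ, add(Z, Z)))))
  [9] S(S(S(add(add(add(Z, Z), mul(SSZ, SSZ)), add(SZ, add(Z, Z))))))
  [10] S(S(S(add(add(Z, mul(SSZ, SSZ)), add(SZ, add(Z, Z))))))
  [11] S(S(S(add(mul(SSZ, SSZ), add(SZ, add(Z, Z))))))
  [12] S(S(S(add(add(SSZ, mul(SZ, SSZ)), add(SZ, add(Z, Z))))))
  [13] S(S(S(add(S(add(SZ, mul(SZ, SSZ))), add(SZ, add(Z, Z))))))
  [14] S(S(S(S(add(add(SZ, mul(SZ, SSZ)), add(SZ, add(Z, Z)))))))
  [15] S(S(S(S(add(S(add(Z, mul(SZ, SSZ))), add(SZ, add(Z, Z)))))))
  [16] S(S(S(S(S(add(add(Z, mul(SZ, SSZ)), add(SZ, add(Z, Z))))))))
  [17] S(S(S(S(S(add(mul(SZ, SSZ), add(SZ, add(Z, Z))))))))
  [18] S(S(S(S(S(add(add(SSZ, mul(Z, SSZ)), add(SZ, add(Z, Z))))))))
  [19] S(S(S(S(S(add(S(add(SZ, mul(Z, SSZ))), add(SZ, add(Z, Z))))))))
  [20] S(S(S(S(S(S(add(add(SZ, mul(Z, SSZ)), add(SZ, add(Z, Z)))))))))
  [21] S(S(S(S(S(S(add(S(add(Z, mul(Z, SSZ))), add(SZ, add(Z, Z)))))))))
  [22] S(S(S(S(S(S(S(add(add(Z, mul(Z, SSZ)), add(SZ, add(Z, Z))))))))))

Answer: NO — after 22 steps the term is S(S(S(S(S(S(S(add(add(Z, mul(Z, SSZ)), add(SZ, add(Z, Z)))))))))), not yet normal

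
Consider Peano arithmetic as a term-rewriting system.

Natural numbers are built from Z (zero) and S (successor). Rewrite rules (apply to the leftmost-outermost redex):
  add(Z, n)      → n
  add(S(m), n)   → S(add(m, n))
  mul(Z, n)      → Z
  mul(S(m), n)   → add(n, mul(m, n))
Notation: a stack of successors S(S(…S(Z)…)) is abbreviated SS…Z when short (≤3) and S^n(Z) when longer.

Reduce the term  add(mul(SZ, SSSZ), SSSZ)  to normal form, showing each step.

  start: add(mul(SZ, SSSZ), SSSZ)
  →1  add(add(SSSZ, mul(Z, SSSZ)), SSSZ)
  →2  add(S(add(SSZ, mul(Z, SSSZ))), SSSZ)
  →3  S(add(add(SSZ, mul(Z, SSSZ)), SSSZ))
  →4  S(add(S(add(SZ, mul(Z, SSSZ))), SSSZ))
  →5  S(S(add(add(SZ, mul(Z, SSSZ)), SSSZ)))
  →6  S(S(add(S(add(Z, mul(Z, SSSZ))), SSSZ)))
  →7  S(S(S(add(add(Z, mul(Z, SSSZ)), SSSZ))))
  →8  S(S(S(add(mul(Z, SSSZ), SSSZ))))
  →9  S(S(S(add(Z, SSSZ))))
  →10  S^6(Z)

Answer: normal form = S^6(Z)  (in 10 steps)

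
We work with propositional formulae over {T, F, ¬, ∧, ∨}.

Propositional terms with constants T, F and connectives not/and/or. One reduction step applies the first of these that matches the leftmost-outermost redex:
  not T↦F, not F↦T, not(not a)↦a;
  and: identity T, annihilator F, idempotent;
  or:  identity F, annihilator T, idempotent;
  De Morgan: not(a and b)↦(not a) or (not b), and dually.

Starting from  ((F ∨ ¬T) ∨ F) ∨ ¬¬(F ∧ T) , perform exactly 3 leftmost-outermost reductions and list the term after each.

  start: ((F ∨ ¬T) ∨ F) ∨ ¬¬(F ∧ T)
  [1] (F ∨ ¬T) ∨ ¬¬(F ∧ T)
  [2] ¬T ∨ ¬¬(F ∧ T)
  [3] F ∨ ¬¬(F ∧ T)

Answer: after 3 steps: F ∨ ¬¬(F ∧ T)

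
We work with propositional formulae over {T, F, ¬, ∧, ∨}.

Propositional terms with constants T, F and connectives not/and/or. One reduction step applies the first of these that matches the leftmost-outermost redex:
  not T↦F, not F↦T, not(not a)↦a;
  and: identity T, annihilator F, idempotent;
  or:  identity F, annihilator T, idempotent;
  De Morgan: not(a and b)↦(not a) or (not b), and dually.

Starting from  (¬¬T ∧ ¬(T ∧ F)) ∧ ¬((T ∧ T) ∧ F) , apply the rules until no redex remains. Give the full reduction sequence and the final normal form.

  start: (¬¬T ∧ ¬(T ∧ F)) ∧ ¬((T ∧ T) ∧ F)
  →1  (T ∧ ¬(T ∧ F)) ∧ ¬((T ∧ T) ∧ F)
  →2  ¬(T ∧ F) ∧ ¬((T ∧ T) ∧ F)
  →3  (¬T ∨ ¬F) ∧ ¬((T ∧ T) ∧ F)
  →4  (F ∨ ¬F) ∧ ¬((T ∧ T) ∧ F)
  →5  ¬F ∧ ¬((T ∧ T) ∧ F)
  →6  T ∧ ¬((T ∧ T) ∧ F)
  →7  ¬((T ∧ T) ∧ F)
  →8  ¬(T ∧ T) ∨ ¬F
  →9  (¬T ∨ ¬T) ∨ ¬F
  →10  ¬T ∨ ¬F
  →11  F ∨ ¬F
  →12  ¬F
  →13  T

Answer: normal form = T  (in 13 steps)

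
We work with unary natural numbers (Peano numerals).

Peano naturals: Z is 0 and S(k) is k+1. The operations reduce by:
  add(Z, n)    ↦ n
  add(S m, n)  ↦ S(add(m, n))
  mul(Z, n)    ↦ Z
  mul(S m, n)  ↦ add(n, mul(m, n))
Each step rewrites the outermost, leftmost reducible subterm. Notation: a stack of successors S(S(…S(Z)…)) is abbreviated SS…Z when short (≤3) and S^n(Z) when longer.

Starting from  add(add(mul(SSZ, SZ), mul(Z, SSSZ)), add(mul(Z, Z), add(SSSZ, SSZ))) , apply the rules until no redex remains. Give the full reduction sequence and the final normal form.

Answer: normal form = S^7(Z)  (in 20 steps)

Working:
  start: add(add(mul(SSZ, SZ), mul(Z, SSSZ)), add(mul(Z, Z), add(SSSZ, SSZ)))
  [1] add(add(add(SZ, mul(SZ, SZ)), mul(Z, SSSZ)), add(mul(Z, Z), add(SSSZ, SSZ)))
  [2] add(add(S(add(Z, mul(SZ, SZ))), mul(Z, SSSZ)), add(mul(Z, Z), add(SSSZ, SSZ)))
  [3] add(S(add(add(Z, mul(SZ, SZ)), mul(Z, SSSZ))), add(mul(Z, Z), add(SSSZ, SSZ)))
  [4] S(add(add(add(Z, mul(SZ, SZ)), mul(Z, SSSZ)), add(mul(Z, Z), add(SSSZ, SSZ))))
  [5] S(add(add(mul(SZ, SZ), mul(Z, SSSZ)), add(mul(Z, Z), add(SSSZ, SSZ))))
  [6] S(add(add(add(SZ, mul(Z, SZ)), mul(Z, SSSZ)), add(mul(Z, Z), add(SSSZ, SSZ))))
  [7] S(add(add(S(add(Z, mul(Z, SZ))), mul(Z, SSSZ)), add(mul(Z, Z), add(SSSZ, SSZ))))
  [8] S(add(S(add(add(Z, mul(Z, SZ)), mul(Z, SSSZ))), add(mul(Z, Z), add(SSSZ, SSZ))))
  [9] S(S(add(add(add(Z, mul(Z, SZ)), mul(Z, SSSZ)), add(mul(Z, Z), add(SSSZ, SSZ)))))
  [10] S(S(add(add(mul(Z, SZ), mul(Z, SSSZ)), add(mul(Z, Z), add(SSSZ, SSZ)))))
  [11] S(S(add(add(Z, mul(Z, SSSZ)), add(mul(Z, Z), add(SSSZ, SSZ)))))
  [12] S(S(add(mul(Z, SSSZ), add(mul(Z, Z), add(SSSZ, SSZ)))))
  [13] S(S(add(Z, add(mul(Z, Z), add(SSSZ, SSZ)))))
  [14] S(S(add(mul(Z, Z), add(SSSZ, SSZ))))
  [15] S(S(add(Z, add(SSSZ, SSZ))))
  [16] S(S(add(SSSZ, SSZ)))
  [17] S(S(S(add(SSZ, SSZ))))
  [18] S(S(S(S(add(SZ, SSZ)))))
  [19] S(S(S(S(S(add(Z, SSZ))))))
  [20] S^7(Z)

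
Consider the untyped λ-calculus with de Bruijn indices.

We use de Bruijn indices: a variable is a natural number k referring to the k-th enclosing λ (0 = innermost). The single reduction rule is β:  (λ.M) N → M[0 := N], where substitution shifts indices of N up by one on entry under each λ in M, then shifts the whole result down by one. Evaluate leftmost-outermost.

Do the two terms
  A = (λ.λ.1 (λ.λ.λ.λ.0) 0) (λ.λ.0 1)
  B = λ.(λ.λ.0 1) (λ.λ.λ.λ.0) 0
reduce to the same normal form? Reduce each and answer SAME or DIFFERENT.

Term A:
  start: (λ.λ.1 (λ.λ.λ.λ.0) 0) (λ.λ.0 1)
  [1] λ.(λ.λ.0 1) (λ.λ.λ.λ.0) 0
  [2] λ.(λ.0 (λ.λ.λ.λ.0)) 0
  [3] λ.0 (λ.λ.λ.λ.0)

Term B:
  start: λ.(λ.λ.0 1) (λ.λ.λ.λ.0) 0
  [1] λ.(λ.0 (λ.λ.λ.λ.0)) 0
  [2] λ.0 (λ.λ.λ.λ.0)

Answer: SAME — A ⇓ λ.0 (λ.λ.λ.λ.0), B ⇓ λ.0 (λ.λ.λ.λ.0)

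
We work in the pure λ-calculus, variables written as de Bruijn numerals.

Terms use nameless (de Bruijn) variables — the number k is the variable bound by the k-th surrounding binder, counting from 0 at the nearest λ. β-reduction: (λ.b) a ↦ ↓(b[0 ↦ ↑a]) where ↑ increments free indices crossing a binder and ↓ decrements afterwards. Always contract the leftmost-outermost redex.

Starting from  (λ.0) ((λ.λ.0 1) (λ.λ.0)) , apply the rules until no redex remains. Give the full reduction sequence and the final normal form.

Answer: normal form = λ.0 (λ.λ.0)  (in 2 steps)

Working:
  start: (λ.0) ((λ.λ.0 1) (λ.λ.0))
  [1] (λ.λ.0 1) (λ.λ.0)
  [2] λ.0 (λ.λ.0)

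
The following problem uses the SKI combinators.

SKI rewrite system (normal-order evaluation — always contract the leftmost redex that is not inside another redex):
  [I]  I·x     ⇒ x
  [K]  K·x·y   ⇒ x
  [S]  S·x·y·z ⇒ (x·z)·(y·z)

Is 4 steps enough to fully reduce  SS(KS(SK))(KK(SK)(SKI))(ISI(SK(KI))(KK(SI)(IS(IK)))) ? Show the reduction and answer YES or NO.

  start: SS(KS(SK))(KK(SK)(SKI))(ISI(SK(KI))(KK(SI)(IS(IK))))
  →1  S(KK(SK)(SKI))(KS(SK)(KK(SK)(SKI)))(ISI(SK(KI))(KK(SI)(IS(IK))))
  →2  KK(SK)(SKI)(ISI(SK(KI))(KK(SI)(IS(IK))))(KS(SK)(KK(SK)(SKI))(ISI(SK(KI))(KK(SI)(IS(IK)))))
  →3  K(SKI)(ISI(SK(KI))(KK(SI)(IS(IK))))(KS(SK)(KK(SK)(SKI))(ISI(SK(KI))(KK(SI)(IS(IK)))))
  →4  SKI(KS(SK)(KK(SK)(SKI))(ISI(SK(KI))(KK(SI)(IS(IK)))))

Answer: NO — after 4 steps the term is SKI(KS(SK)(KK(SK)(SKI))(ISI(SK(KI))(KK(SI)(IS(IK))))), not yet normal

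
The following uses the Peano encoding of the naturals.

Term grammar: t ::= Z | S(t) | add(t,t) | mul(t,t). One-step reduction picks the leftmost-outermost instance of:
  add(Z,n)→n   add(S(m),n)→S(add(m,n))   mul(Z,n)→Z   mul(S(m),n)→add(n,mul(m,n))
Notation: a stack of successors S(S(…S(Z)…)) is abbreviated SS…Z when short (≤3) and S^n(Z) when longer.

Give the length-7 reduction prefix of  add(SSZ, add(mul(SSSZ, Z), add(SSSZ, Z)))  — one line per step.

  start: add(SSZ, add(mul(SSSZ, Z), add(SSSZ, Z)))
  →1  S(add(SZ, add(mul(SSSZ, Z), add(SSSZ, Z))))
  →2  S(S(add(Z, add(mul(SSSZ, Z), add(SSSZ, Z)))))
  →3  S(S(add(mul(SSSZ, Z), add(SSSZ, Z))))
  →4  S(S(add(add(Z, mul(SSZ, Z)), add(SSSZ, Z))))
  →5  S(S(add(mul(SSZ, Z), add(SSSZ, Z))))
  →6  S(S(add(add(Z, mul(SZ, Z)), add(SSSZ, Z))))
  →7  S(S(add(mul(SZ, Z), add(SSSZ, Z))))

Answer: after 7 steps: S(S(add(mul(SZ, Z), add(SSSZ, Z))))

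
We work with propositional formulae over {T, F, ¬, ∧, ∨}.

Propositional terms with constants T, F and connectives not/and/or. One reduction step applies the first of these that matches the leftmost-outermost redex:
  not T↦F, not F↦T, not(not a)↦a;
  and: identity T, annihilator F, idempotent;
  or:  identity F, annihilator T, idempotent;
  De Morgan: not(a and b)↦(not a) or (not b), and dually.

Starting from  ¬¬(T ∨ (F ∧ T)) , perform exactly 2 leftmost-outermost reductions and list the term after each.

Answer: after 2 steps: T

Reduction:
  start: ¬¬(T ∨ (F ∧ T))
  [1] T ∨ (F ∧ T)
  [2] T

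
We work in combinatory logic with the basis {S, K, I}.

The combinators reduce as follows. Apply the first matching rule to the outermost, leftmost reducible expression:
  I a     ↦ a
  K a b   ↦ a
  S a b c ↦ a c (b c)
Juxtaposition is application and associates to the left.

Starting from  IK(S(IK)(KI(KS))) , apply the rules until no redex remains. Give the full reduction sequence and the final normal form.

  start: IK(S(IK)(KI(KS)))
  [1] K(S(IK)(KI(KS)))
  [2] K(SK(KI(KS)))
  [3] K(SKI)

Answer: normal form = K(SKI)  (in 3 steps)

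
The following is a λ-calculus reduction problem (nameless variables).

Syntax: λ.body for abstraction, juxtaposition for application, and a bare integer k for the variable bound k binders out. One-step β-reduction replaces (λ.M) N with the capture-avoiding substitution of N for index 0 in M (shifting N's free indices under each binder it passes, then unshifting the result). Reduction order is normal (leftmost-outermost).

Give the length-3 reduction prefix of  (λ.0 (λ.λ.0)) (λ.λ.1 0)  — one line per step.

  start: (λ.0 (λ.λ.0)) (λ.λ.1 0)
  →1  (λ.λ.1 0) (λ.λ.0)
  →2  λ.(λ.λ.0) 0
  →3  λ.λ.0

Answer: after 3 steps: λ.λ.0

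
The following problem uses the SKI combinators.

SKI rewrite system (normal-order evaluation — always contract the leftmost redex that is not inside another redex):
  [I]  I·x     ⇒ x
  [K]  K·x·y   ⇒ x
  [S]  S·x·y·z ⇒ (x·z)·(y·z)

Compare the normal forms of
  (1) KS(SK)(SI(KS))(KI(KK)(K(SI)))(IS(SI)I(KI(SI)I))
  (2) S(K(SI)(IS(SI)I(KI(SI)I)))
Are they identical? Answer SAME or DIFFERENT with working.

Term A:
  start: KS(SK)(SI(KS))(KI(KK)(K(SI)))(IS(SI)I(KI(SI)I))
  [1] S(SI(KS))(KI(KK)(K(SI)))(IS(SI)I(KI(SI)I))
  [2] SI(KS)(IS(SI)I(KI(SI)I))(KI(KK)(K(SI))(IS(SI)I(KI(SI)I)))
  [3] I(IS(SI)I(KI(SI)I))(KS(IS(SI)I(KI(SI)I)))(KI(KK)(K(SI))(IS(SI)I(KI(SI)I)))
  [4] IS(SI)I(KI(SI)I)(KS(IS(SI)I(KI(SI)I)))(KI(KK)(K(SI))(IS(SI)I(KI(SI)I)))
  [5] S(SI)I(KI(SI)I)(KS(IS(SI)I(KI(SI)I)))(KI(KK)(K(SI))(IS(SI)I(KI(SI)I)))
  [6] SI(KI(SI)I)(I(KI(SI)I))(KS(IS(SI)I(KI(SI)I)))(KI(KK)(K(SI))(IS(SI)I(KI(SI)I)))
  [7] I(I(KI(SI)I))(KI(SI)I(I(KI(SI)I)))(KS(IS(SI)I(KI(SI)I)))(KI(KK)(K(SI))(IS(SI)I(KI(SI)I)))
  [8] I(KI(SI)I)(KI(SI)I(I(KI(SI)I)))(KS(IS(SI)I(KI(SI)I)))(KI(KK)(K(SI))(IS(SI)I(KI(SI)I)))
  [9] KI(SI)I(KI(SI)I(I(KI(SI)I)))(KS(IS(SI)I(KI(SI)I)))(KI(KK)(K(SI))(IS(SI)I(KI(SI)I)))
  [10] II(KI(SI)I(I(KI(SI)I)))(KS(IS(SI)I(KI(SI)I)))(KI(KK)(K(SI))(IS(SI)I(KI(SI)I)))
  [11] I(KI(SI)I(I(KI(SI)I)))(KS(IS(SI)I(KI(SI)I)))(KI(KK)(K(SI))(IS(SI)I(KI(SI)I)))
  [12] KI(SI)I(I(KI(SI)I))(KS(IS(SI)I(KI(SI)I)))(KI(KK)(K(SI))(IS(SI)I(KI(SI)I)))
  [13] II(I(KI(SI)I))(KS(IS(SI)I(KI(SI)I)))(KI(KK)(K(SI))(IS(SI)I(KI(SI)I)))
  [14] I(I(KI(SI)I))(KS(IS(SI)I(KI(SI)I)))(KI(KK)(K(SI))(IS(SI)I(KI(SI)I)))
  [15] I(KI(SI)I)(KS(IS(SI)I(KI(SI)I)))(KI(KK)(K(SI))(IS(SI)I(KI(SI)I)))
  [16] KI(SI)I(KS(IS(SI)I(KI(SI)I)))(KI(KK)(K(SI))(IS(SI)I(KI(SI)I)))
  [17] II(KS(IS(SI)I(KI(SI)I)))(KI(KK)(K(SI))(IS(SI)I(KI(SI)I)))
  [18] I(KS(IS(SI)I(KI(SI)I)))(KI(KK)(K(SI))(IS(SI)I(KI(SI)I)))
  [19] KS(IS(SI)I(KI(SI)I))(KI(KK)(K(SI))(IS(SI)I(KI(SI)I)))
  [20] S(KI(KK)(K(SI))(IS(SI)I(KI(SI)I)))
  [21] S(I(K(SI))(IS(SI)I(KI(SI)I)))
  [22] S(K(SI)(IS(SI)I(KI(SI)I)))
  [23] S(SI)

Term B:
  start: S(K(SI)(IS(SI)I(KI(SI)I)))
  [1] S(SI)

Answer: SAME — A ⇓ S(SI), B ⇓ S(SI)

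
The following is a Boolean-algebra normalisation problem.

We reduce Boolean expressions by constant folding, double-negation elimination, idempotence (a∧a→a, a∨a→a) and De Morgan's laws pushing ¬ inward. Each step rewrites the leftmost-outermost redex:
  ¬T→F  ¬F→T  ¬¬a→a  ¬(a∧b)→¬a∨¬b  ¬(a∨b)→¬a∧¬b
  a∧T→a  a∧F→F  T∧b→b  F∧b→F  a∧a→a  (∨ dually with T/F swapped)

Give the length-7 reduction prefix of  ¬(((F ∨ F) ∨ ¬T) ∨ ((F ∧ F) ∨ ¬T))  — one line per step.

  start: ¬(((F ∨ F) ∨ ¬T) ∨ ((F ∧ F) ∨ ¬T))
  →1  ¬((F ∨ F) ∨ ¬T) ∧ ¬((F ∧ F) ∨ ¬T)
  →2  (¬(F ∨ F) ∧ ¬¬T) ∧ ¬((F ∧ F) ∨ ¬T)
  →3  ((¬F ∧ ¬F) ∧ ¬¬T) ∧ ¬((F ∧ F) ∨ ¬T)
  →4  (¬F ∧ ¬¬T) ∧ ¬((F ∧ F) ∨ ¬T)
  →5  (T ∧ ¬¬T) ∧ ¬((F ∧ F) ∨ ¬T)
  →6  ¬¬T ∧ ¬((F ∧ F) ∨ ¬T)
  →7  T ∧ ¬((F ∧ F) ∨ ¬T)

Answer: after 7 steps: T ∧ ¬((F ∧ F) ∨ ¬T)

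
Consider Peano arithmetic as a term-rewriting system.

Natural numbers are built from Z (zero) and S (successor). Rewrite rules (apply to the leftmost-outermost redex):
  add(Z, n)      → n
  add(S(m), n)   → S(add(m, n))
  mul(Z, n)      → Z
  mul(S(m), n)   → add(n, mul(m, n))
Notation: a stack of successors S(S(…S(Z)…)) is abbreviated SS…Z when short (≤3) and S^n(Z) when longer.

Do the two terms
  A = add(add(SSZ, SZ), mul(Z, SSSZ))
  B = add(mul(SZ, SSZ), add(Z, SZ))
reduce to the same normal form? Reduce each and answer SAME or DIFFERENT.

Term A:
  start: add(add(SSZ, SZ), mul(Z, SSSZ))
  step 1: add(S(add(SZ, SZ)), mul(Z, SSSZ))
  step 2: S(add(add(SZ, SZ), mul(Z, SSSZ)))
  step 3: S(add(S(add(Z, SZ)), mul(Z, SSSZ)))
  step 4: S(S(add(add(Z, SZ), mul(Z, SSSZ))))
  step 5: S(S(add(SZ, mul(Z, SSSZ))))
  step 6: S(S(S(add(Z, mul(Z, SSSZ)))))
  step 7: S(S(S(mul(Z, SSSZ))))
  step 8: SSSZ

Term B:
  start: add(mul(SZ, SSZ), add(Z, SZ))
  step 1: add(add(SSZ, mul(Z, SSZ)), add(Z, SZ))
  step 2: add(S(add(SZ, mul(Z, SSZ))), add(Z, SZ))
  step 3: S(add(add(SZ, mul(Z, SSZ)), add(Z, SZ)))
  step 4: S(add(S(add(Z, mul(Z, SSZ))), add(Z, SZ)))
  step 5: S(S(add(add(Z, mul(Z, SSZ)), add(Z, SZ))))
  step 6: S(S(add(mul(Z, SSZ), add(Z, SZ))))
  step 7: S(S(add(Z, add(Z, SZ))))
  step 8: S(S(add(Z, SZ)))
  step 9: SSSZ

Answer: SAME — A ⇓ SSSZ, B ⇓ SSSZ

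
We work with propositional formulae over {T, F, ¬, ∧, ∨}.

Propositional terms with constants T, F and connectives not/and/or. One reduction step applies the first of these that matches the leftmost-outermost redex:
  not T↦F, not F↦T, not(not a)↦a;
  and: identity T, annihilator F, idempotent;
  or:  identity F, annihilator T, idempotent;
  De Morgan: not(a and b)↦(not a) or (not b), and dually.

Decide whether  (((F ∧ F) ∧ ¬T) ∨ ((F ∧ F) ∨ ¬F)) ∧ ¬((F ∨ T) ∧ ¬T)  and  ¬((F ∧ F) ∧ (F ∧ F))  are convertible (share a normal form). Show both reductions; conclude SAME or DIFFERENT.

Answer: SAME — A ⇓ T, B ⇓ T

Working:
Term A:
  start: (((F ∧ F) ∧ ¬T) ∨ ((F ∧ F) ∨ ¬F)) ∧ ¬((F ∨ T) ∧ ¬T)
  →1  ((F ∧ ¬T) ∨ ((F ∧ F) ∨ ¬F)) ∧ ¬((F ∨ T) ∧ ¬T)
  →2  (F ∨ ((F ∧ F) ∨ ¬F)) ∧ ¬((F ∨ T) ∧ ¬T)
  →3  ((F ∧ F) ∨ ¬F) ∧ ¬((F ∨ T) ∧ ¬T)
  →4  (F ∨ ¬F) ∧ ¬((F ∨ T) ∧ ¬T)
  →5  ¬F ∧ ¬((F ∨ T) ∧ ¬T)
  →6  T ∧ ¬((F ∨ T) ∧ ¬T)
  →7  ¬((F ∨ T) ∧ ¬T)
  →8  ¬(F ∨ T) ∨ ¬¬T
  →9  (¬F ∧ ¬T) ∨ ¬¬T
  →10  (T ∧ ¬T) ∨ ¬¬T
  →11  ¬T ∨ ¬¬T
  →12  F ∨ ¬¬T
  →13  ¬¬T
  →14  T

Term B:
  start: ¬((F ∧ F) ∧ (F ∧ F))
  →1  ¬(F ∧ F) ∨ ¬(F ∧ F)
  →2  ¬(F ∧ F)
  →3  ¬F ∨ ¬F
  →4  ¬F
  →5  T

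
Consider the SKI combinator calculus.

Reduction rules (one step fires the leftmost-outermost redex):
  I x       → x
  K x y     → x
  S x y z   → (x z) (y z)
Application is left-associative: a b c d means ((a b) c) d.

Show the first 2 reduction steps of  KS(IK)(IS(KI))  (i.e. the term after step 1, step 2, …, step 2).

Answer: after 2 steps: S(S(KI))

Reduction:
  start: KS(IK)(IS(KI))
  →1  S(IS(KI))
  →2  S(S(KI))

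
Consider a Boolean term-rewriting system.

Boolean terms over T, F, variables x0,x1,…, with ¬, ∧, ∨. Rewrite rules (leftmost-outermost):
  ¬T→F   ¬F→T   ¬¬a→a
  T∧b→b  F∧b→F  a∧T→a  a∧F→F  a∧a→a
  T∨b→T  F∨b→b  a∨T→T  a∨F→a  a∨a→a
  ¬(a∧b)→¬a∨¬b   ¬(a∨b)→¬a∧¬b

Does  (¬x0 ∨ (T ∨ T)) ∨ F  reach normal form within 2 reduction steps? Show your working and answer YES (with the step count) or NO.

Answer: NO — after 2 steps the term is ¬x0 ∨ T, not yet normal

Working:
  start: (¬x0 ∨ (T ∨ T)) ∨ F
  [1] ¬x0 ∨ (T ∨ T)
  [2] ¬x0 ∨ T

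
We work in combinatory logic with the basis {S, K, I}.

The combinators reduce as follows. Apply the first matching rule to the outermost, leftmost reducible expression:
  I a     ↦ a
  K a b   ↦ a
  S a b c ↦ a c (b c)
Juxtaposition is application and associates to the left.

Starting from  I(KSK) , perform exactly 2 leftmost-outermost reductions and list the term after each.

  start: I(KSK)
  [1] KSK
  [2] S

Answer: after 2 steps: S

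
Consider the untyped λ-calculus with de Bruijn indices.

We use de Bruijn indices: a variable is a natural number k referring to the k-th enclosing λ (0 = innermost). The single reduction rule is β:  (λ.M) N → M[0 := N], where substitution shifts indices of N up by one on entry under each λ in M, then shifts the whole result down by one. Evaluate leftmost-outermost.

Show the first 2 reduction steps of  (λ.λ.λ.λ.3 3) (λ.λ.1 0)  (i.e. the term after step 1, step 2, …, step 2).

Answer: after 2 steps: λ.λ.λ.λ.(λ.λ.1 0) 0

Derivation:
  start: (λ.λ.λ.λ.3 3) (λ.λ.1 0)
  step 1: λ.λ.λ.(λ.λ.1 0) (λ.λ.1 0)
  step 2: λ.λ.λ.λ.(λ.λ.1 0) 0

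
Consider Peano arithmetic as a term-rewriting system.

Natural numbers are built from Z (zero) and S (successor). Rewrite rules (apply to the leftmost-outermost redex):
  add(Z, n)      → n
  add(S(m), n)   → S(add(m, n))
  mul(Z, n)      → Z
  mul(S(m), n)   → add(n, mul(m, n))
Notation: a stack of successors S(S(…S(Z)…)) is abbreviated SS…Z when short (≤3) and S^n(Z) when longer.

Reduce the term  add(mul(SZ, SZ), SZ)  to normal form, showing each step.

  start: add(mul(SZ, SZ), SZ)
  →1  add(add(SZ, mul(Z, SZ)), SZ)
  →2  add(S(add(Z, mul(Z, SZ))), SZ)
  →3  S(add(add(Z, mul(Z, SZ)), SZ))
  →4  S(add(mul(Z, SZ), SZ))
  →5  S(add(Z, SZ))
  →6  SSZ

Answer: normal form = SSZ  (in 6 steps)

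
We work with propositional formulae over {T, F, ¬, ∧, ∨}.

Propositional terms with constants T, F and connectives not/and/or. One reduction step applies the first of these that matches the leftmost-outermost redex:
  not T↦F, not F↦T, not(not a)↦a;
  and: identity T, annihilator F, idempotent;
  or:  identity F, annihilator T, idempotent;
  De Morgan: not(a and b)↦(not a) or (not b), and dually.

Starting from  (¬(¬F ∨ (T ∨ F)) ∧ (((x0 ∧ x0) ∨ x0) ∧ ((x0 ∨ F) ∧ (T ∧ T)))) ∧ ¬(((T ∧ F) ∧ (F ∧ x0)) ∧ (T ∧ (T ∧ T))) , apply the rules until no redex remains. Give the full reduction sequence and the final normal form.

Answer: normal form = F  (in 5 steps)

Reduction:
  start: (¬(¬F ∨ (T ∨ F)) ∧ (((x0 ∧ x0) ∨ x0) ∧ ((x0 ∨ F) ∧ (T ∧ T)))) ∧ ¬(((T ∧ F) ∧ (F ∧ x0)) ∧ (T ∧ (T ∧ T)))
  [1] ((¬¬F ∧ ¬(T ∨ F)) ∧ (((x0 ∧ x0) ∨ x0) ∧ ((x0 ∨ F) ∧ (T ∧ T)))) ∧ ¬(((T ∧ F) ∧ (F ∧ x0)) ∧ (T ∧ (T ∧ T)))
  [2] ((F ∧ ¬(T ∨ F)) ∧ (((x0 ∧ x0) ∨ x0) ∧ ((x0 ∨ F) ∧ (T ∧ T)))) ∧ ¬(((T ∧ F) ∧ (F ∧ x0)) ∧ (T ∧ (T ∧ T)))
  [3] (F ∧ (((x0 ∧ x0) ∨ x0) ∧ ((x0 ∨ F) ∧ (T ∧ T)))) ∧ ¬(((T ∧ F) ∧ (F ∧ x0)) ∧ (T ∧ (T ∧ T)))
  [4] F ∧ ¬(((T ∧ F) ∧ (F ∧ x0)) ∧ (T ∧ (T ∧ T)))
  [5] F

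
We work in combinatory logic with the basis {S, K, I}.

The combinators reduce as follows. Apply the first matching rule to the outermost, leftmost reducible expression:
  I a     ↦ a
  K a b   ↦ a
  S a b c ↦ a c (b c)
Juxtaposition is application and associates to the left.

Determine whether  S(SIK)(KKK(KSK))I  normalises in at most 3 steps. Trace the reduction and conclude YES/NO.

  start: S(SIK)(KKK(KSK))I
  [1] SIKI(KKK(KSK)I)
  [2] II(KI)(KKK(KSK)I)
  [3] I(KI)(KKK(KSK)I)

Answer: NO — after 3 steps the term is I(KI)(KKK(KSK)I), not yet normal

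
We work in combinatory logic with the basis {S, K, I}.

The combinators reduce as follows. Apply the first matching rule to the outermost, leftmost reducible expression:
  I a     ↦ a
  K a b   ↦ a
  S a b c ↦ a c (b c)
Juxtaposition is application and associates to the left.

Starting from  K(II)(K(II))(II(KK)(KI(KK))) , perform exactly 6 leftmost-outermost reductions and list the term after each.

  start: K(II)(K(II))(II(KK)(KI(KK)))
  →1  II(II(KK)(KI(KK)))
  →2  I(II(KK)(KI(KK)))
  →3  II(KK)(KI(KK))
  →4  I(KK)(KI(KK))
  →5  KK(KI(KK))
  →6  K

Answer: after 6 steps: K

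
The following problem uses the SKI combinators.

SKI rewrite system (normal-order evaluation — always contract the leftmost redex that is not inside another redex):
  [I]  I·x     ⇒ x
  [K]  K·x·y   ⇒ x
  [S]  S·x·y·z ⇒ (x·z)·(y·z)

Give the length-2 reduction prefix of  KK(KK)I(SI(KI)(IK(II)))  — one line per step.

  start: KK(KK)I(SI(KI)(IK(II)))
  →1  KI(SI(KI)(IK(II)))
  →2  I

Answer: after 2 steps: I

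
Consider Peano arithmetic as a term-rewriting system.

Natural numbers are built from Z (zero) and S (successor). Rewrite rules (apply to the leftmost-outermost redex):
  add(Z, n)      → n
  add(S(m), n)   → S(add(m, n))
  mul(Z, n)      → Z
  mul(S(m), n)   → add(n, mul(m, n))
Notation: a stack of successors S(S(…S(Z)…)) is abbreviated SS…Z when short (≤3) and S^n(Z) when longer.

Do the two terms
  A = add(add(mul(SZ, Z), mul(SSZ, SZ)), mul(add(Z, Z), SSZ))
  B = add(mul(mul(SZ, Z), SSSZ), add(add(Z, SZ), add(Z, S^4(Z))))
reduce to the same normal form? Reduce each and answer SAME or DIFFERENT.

Term A:
  start: add(add(mul(SZ, Z), mul(SSZ, SZ)), mul(add(Z, Z), SSZ))
  →1  add(add(add(Z, mul(Z, Z)), mul(SSZ, SZ)), mul(add(Z, Z), SSZ))
  →2  add(add(mul(Z, Z), mul(SSZ, SZ)), mul(add(Z, Z), SSZ))
  →3  add(add(Z, mul(SSZ, SZ)), mul(add(Z, Z), SSZ))
  →4  add(mul(SSZ, SZ), mul(add(Z, Z), SSZ))
  →5  add(add(SZ, mul(SZ, SZ)), mul(add(Z, Z), SSZ))
  →6  add(S(add(Z, mul(SZ, SZ))), mul(add(Z, Z), SSZ))
  →7  S(add(add(Z, mul(SZ, SZ)), mul(add(Z, Z), SSZ)))
  →8  S(add(mul(SZ, SZ), mul(add(Z, Z), SSZ)))
  →9  S(add(add(SZ, mul(Z, SZ)), mul(add(Z, Z), SSZ)))
  →10  S(add(S(add(Z, mul(Z, SZ))), mul(add(Z, Z), SSZ)))
  →11  S(S(add(add(Z, mul(Z, SZ)), mul(add(Z, Z), SSZ))))
  →12  S(S(add(mul(Z, SZ), mul(add(Z, Z), SSZ))))
  →13  S(S(add(Z, mul(add(Z, Z), SSZ))))
  →14  S(S(mul(add(Z, Z), SSZ)))
  →15  S(S(mul(Z, SSZ)))
  →16  SSZ

Term B:
  start: add(mul(mul(SZ, Z), SSSZ), add(add(Z, SZ), add(Z, S^4(Z))))
  →1  add(mul(add(Z, mul(Z, Z)), SSSZ), add(add(Z, SZ), add(Z, S^4(Z))))
  →2  add(mul(mul(Z, Z), SSSZ), add(add(Z, SZ), add(Z, S^4(Z))))
  →3  add(mul(Z, SSSZ), add(add(Z, SZ), add(Z, S^4(Z))))
  →4  add(Z, add(add(Z, SZ), add(Z, S^4(Z))))
  →5  add(add(Z, SZ), add(Z, S^4(Z)))
  →6  add(SZ, add(Z, S^4(Z)))
  →7  S(add(Z, add(Z, S^4(Z))))
  →8  S(add(Z, S^4(Z)))
  →9  S^5(Z)

Answer: DIFFERENT — A ⇓ SSZ, B ⇓ S^5(Z)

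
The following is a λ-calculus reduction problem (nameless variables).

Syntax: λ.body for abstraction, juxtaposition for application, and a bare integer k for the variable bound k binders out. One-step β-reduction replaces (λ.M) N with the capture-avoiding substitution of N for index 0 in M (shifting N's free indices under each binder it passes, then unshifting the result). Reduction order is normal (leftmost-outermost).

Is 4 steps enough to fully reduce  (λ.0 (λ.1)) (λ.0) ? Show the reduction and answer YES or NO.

  start: (λ.0 (λ.1)) (λ.0)
  step 1: (λ.0) (λ.λ.0)
  step 2: λ.λ.0

Answer: YES — reaches normal form λ.λ.0 in 2 ≤ 4 steps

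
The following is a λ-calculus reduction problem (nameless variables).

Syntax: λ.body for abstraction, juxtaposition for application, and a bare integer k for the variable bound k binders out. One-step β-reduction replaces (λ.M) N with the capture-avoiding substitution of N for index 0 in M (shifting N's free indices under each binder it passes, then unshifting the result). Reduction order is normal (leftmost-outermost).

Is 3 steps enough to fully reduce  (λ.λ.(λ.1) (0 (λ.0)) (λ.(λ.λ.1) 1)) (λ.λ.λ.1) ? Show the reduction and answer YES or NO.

  start: (λ.λ.(λ.1) (0 (λ.0)) (λ.(λ.λ.1) 1)) (λ.λ.λ.1)
  step 1: λ.(λ.1) (0 (λ.0)) (λ.(λ.λ.1) 1)
  step 2: λ.0 (λ.(λ.λ.1) 1)
  step 3: λ.0 (λ.λ.2)

Answer: YES — reaches normal form λ.0 (λ.λ.2) in 3 ≤ 3 steps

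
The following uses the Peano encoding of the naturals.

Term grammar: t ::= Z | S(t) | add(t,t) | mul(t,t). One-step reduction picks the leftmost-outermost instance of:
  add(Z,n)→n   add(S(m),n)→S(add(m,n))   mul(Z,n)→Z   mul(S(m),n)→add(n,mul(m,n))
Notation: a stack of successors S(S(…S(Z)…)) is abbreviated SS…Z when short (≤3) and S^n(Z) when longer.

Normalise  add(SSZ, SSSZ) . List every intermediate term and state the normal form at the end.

Answer: normal form = S^5(Z)  (in 3 steps)

Reduction:
  start: add(SSZ, SSSZ)
  step 1: S(add(SZ, SSSZ))
  step 2: S(S(add(Z, SSSZ)))
  step 3: S^5(Z)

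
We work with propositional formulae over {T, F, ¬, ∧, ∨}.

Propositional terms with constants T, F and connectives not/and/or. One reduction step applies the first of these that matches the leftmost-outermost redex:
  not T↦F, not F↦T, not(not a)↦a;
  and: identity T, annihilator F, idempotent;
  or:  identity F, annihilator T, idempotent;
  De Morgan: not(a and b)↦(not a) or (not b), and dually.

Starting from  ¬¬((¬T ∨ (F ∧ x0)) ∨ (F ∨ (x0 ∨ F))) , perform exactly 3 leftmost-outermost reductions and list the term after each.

Answer: after 3 steps: (F ∧ x0) ∨ (F ∨ (x0 ∨ F))

Reduction:
  start: ¬¬((¬T ∨ (F ∧ x0)) ∨ (F ∨ (x0 ∨ F)))
  →1  (¬T ∨ (F ∧ x0)) ∨ (F ∨ (x0 ∨ F))
  →2  (F ∨ (F ∧ x0)) ∨ (F ∨ (x0 ∨ F))
  →3  (F ∧ x0) ∨ (F ∨ (x0 ∨ F))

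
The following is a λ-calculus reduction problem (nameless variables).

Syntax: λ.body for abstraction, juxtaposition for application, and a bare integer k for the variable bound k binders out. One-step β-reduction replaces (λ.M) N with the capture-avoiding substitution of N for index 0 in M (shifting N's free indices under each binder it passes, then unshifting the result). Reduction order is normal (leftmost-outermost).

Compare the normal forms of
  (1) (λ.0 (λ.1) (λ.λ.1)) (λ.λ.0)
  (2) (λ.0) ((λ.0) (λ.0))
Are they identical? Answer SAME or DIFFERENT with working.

Term A:
  start: (λ.0 (λ.1) (λ.λ.1)) (λ.λ.0)
  step 1: (λ.λ.0) (λ.λ.λ.0) (λ.λ.1)
  step 2: (λ.0) (λ.λ.1)
  step 3: λ.λ.1

Term B:
  start: (λ.0) ((λ.0) (λ.0))
  step 1: (λ.0) (λ.0)
  step 2: λ.0

Answer: DIFFERENT — A ⇓ λ.λ.1, B ⇓ λ.0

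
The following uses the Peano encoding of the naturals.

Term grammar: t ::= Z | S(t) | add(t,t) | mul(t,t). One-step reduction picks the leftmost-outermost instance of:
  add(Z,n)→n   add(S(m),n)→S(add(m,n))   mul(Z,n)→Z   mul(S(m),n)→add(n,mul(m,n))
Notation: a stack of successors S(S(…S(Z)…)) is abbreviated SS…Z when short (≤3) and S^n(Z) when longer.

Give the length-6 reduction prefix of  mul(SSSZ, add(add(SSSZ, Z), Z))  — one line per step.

Answer: after 6 steps: S(add(S(add(add(SZ, Z), Z)), mul(SSZ, add(add(SSSZ, Z), Z))))

Derivation:
  start: mul(SSSZ, add(add(SSSZ, Z), Z))
  →1  add(add(add(SSSZ, Z), Z), mul(SSZ, add(add(SSSZ, Z), Z)))
  →2  add(add(S(add(SSZ, Z)), Z), mul(SSZ, add(add(SSSZ, Z), Z)))
  →3  add(S(add(add(SSZ, Z), Z)), mul(SSZ, add(add(SSSZ, Z), Z)))
  →4  S(add(add(add(SSZ, Z), Z), mul(SSZ, add(add(SSSZ, Z), Z))))
  →5  S(add(add(S(add(SZ, Z)), Z), mul(SSZ, add(add(SSSZ, Z), Z))))
  →6  S(add(S(add(add(SZ, Z), Z)), mul(SSZ, add(add(SSSZ, Z), Z))))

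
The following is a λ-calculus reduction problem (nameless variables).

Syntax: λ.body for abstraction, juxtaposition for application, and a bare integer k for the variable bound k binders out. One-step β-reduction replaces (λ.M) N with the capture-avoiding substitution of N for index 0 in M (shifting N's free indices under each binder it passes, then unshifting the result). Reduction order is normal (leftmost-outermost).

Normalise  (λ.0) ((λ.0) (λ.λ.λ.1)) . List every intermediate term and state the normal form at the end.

  start: (λ.0) ((λ.0) (λ.λ.λ.1))
  [1] (λ.0) (λ.λ.λ.1)
  [2] λ.λ.λ.1

Answer: normal form = λ.λ.λ.1  (in 2 steps)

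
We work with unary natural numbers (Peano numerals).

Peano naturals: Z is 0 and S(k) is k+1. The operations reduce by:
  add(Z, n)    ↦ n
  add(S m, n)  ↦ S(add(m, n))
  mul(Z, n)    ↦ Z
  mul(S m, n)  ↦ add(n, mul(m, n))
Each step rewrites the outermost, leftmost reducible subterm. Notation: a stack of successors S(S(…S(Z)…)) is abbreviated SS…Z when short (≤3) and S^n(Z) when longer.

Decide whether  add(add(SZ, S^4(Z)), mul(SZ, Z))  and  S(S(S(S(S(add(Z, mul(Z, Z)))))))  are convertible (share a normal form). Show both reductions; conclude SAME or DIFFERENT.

Term A:
  start: add(add(SZ, S^4(Z)), mul(SZ, Z))
  [1] add(S(add(Z, S^4(Z))), mul(SZ, Z))
  [2] S(add(add(Z, S^4(Z)), mul(SZ, Z)))
  [3] S(add(S^4(Z), mul(SZ, Z)))
  [4] S(S(add(SSSZ, mul(SZ, Z))))
  [5] S(S(S(add(SSZ, mul(SZ, Z)))))
  [6] S(S(S(S(add(SZ, mul(SZ, Z))))))
  [7] S(S(S(S(S(add(Z, mul(SZ, Z)))))))
  [8] S(S(S(S(S(mul(SZ, Z))))))
  [9] S(S(S(S(S(add(Z, mul(Z, Z)))))))
  [10] S(S(S(S(S(mul(Z, Z))))))
  [11] S^5(Z)

Term B:
  start: S(S(S(S(S(add(Z, mul(Z, Z)))))))
  [1] S(S(S(S(S(mul(Z, Z))))))
  [2] S^5(Z)

Answer: SAME — A ⇓ S^5(Z), B ⇓ S^5(Z)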